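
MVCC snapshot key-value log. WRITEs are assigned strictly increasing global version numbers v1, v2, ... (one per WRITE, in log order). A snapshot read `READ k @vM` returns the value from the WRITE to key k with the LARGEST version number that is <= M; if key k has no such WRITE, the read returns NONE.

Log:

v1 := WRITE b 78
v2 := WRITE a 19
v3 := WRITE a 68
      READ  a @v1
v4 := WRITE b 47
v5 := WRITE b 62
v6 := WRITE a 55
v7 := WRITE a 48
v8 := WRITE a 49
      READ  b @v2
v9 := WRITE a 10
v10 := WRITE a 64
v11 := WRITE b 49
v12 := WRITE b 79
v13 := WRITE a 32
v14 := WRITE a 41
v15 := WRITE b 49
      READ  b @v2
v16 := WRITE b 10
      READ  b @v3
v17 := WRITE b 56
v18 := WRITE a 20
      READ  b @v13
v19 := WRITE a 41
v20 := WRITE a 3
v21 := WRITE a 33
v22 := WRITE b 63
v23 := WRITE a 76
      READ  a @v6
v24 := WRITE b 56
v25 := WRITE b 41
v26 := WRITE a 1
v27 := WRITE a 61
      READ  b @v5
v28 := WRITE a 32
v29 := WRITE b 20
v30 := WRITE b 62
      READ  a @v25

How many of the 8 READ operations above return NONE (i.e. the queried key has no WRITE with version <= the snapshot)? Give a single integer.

v1: WRITE b=78  (b history now [(1, 78)])
v2: WRITE a=19  (a history now [(2, 19)])
v3: WRITE a=68  (a history now [(2, 19), (3, 68)])
READ a @v1: history=[(2, 19), (3, 68)] -> no version <= 1 -> NONE
v4: WRITE b=47  (b history now [(1, 78), (4, 47)])
v5: WRITE b=62  (b history now [(1, 78), (4, 47), (5, 62)])
v6: WRITE a=55  (a history now [(2, 19), (3, 68), (6, 55)])
v7: WRITE a=48  (a history now [(2, 19), (3, 68), (6, 55), (7, 48)])
v8: WRITE a=49  (a history now [(2, 19), (3, 68), (6, 55), (7, 48), (8, 49)])
READ b @v2: history=[(1, 78), (4, 47), (5, 62)] -> pick v1 -> 78
v9: WRITE a=10  (a history now [(2, 19), (3, 68), (6, 55), (7, 48), (8, 49), (9, 10)])
v10: WRITE a=64  (a history now [(2, 19), (3, 68), (6, 55), (7, 48), (8, 49), (9, 10), (10, 64)])
v11: WRITE b=49  (b history now [(1, 78), (4, 47), (5, 62), (11, 49)])
v12: WRITE b=79  (b history now [(1, 78), (4, 47), (5, 62), (11, 49), (12, 79)])
v13: WRITE a=32  (a history now [(2, 19), (3, 68), (6, 55), (7, 48), (8, 49), (9, 10), (10, 64), (13, 32)])
v14: WRITE a=41  (a history now [(2, 19), (3, 68), (6, 55), (7, 48), (8, 49), (9, 10), (10, 64), (13, 32), (14, 41)])
v15: WRITE b=49  (b history now [(1, 78), (4, 47), (5, 62), (11, 49), (12, 79), (15, 49)])
READ b @v2: history=[(1, 78), (4, 47), (5, 62), (11, 49), (12, 79), (15, 49)] -> pick v1 -> 78
v16: WRITE b=10  (b history now [(1, 78), (4, 47), (5, 62), (11, 49), (12, 79), (15, 49), (16, 10)])
READ b @v3: history=[(1, 78), (4, 47), (5, 62), (11, 49), (12, 79), (15, 49), (16, 10)] -> pick v1 -> 78
v17: WRITE b=56  (b history now [(1, 78), (4, 47), (5, 62), (11, 49), (12, 79), (15, 49), (16, 10), (17, 56)])
v18: WRITE a=20  (a history now [(2, 19), (3, 68), (6, 55), (7, 48), (8, 49), (9, 10), (10, 64), (13, 32), (14, 41), (18, 20)])
READ b @v13: history=[(1, 78), (4, 47), (5, 62), (11, 49), (12, 79), (15, 49), (16, 10), (17, 56)] -> pick v12 -> 79
v19: WRITE a=41  (a history now [(2, 19), (3, 68), (6, 55), (7, 48), (8, 49), (9, 10), (10, 64), (13, 32), (14, 41), (18, 20), (19, 41)])
v20: WRITE a=3  (a history now [(2, 19), (3, 68), (6, 55), (7, 48), (8, 49), (9, 10), (10, 64), (13, 32), (14, 41), (18, 20), (19, 41), (20, 3)])
v21: WRITE a=33  (a history now [(2, 19), (3, 68), (6, 55), (7, 48), (8, 49), (9, 10), (10, 64), (13, 32), (14, 41), (18, 20), (19, 41), (20, 3), (21, 33)])
v22: WRITE b=63  (b history now [(1, 78), (4, 47), (5, 62), (11, 49), (12, 79), (15, 49), (16, 10), (17, 56), (22, 63)])
v23: WRITE a=76  (a history now [(2, 19), (3, 68), (6, 55), (7, 48), (8, 49), (9, 10), (10, 64), (13, 32), (14, 41), (18, 20), (19, 41), (20, 3), (21, 33), (23, 76)])
READ a @v6: history=[(2, 19), (3, 68), (6, 55), (7, 48), (8, 49), (9, 10), (10, 64), (13, 32), (14, 41), (18, 20), (19, 41), (20, 3), (21, 33), (23, 76)] -> pick v6 -> 55
v24: WRITE b=56  (b history now [(1, 78), (4, 47), (5, 62), (11, 49), (12, 79), (15, 49), (16, 10), (17, 56), (22, 63), (24, 56)])
v25: WRITE b=41  (b history now [(1, 78), (4, 47), (5, 62), (11, 49), (12, 79), (15, 49), (16, 10), (17, 56), (22, 63), (24, 56), (25, 41)])
v26: WRITE a=1  (a history now [(2, 19), (3, 68), (6, 55), (7, 48), (8, 49), (9, 10), (10, 64), (13, 32), (14, 41), (18, 20), (19, 41), (20, 3), (21, 33), (23, 76), (26, 1)])
v27: WRITE a=61  (a history now [(2, 19), (3, 68), (6, 55), (7, 48), (8, 49), (9, 10), (10, 64), (13, 32), (14, 41), (18, 20), (19, 41), (20, 3), (21, 33), (23, 76), (26, 1), (27, 61)])
READ b @v5: history=[(1, 78), (4, 47), (5, 62), (11, 49), (12, 79), (15, 49), (16, 10), (17, 56), (22, 63), (24, 56), (25, 41)] -> pick v5 -> 62
v28: WRITE a=32  (a history now [(2, 19), (3, 68), (6, 55), (7, 48), (8, 49), (9, 10), (10, 64), (13, 32), (14, 41), (18, 20), (19, 41), (20, 3), (21, 33), (23, 76), (26, 1), (27, 61), (28, 32)])
v29: WRITE b=20  (b history now [(1, 78), (4, 47), (5, 62), (11, 49), (12, 79), (15, 49), (16, 10), (17, 56), (22, 63), (24, 56), (25, 41), (29, 20)])
v30: WRITE b=62  (b history now [(1, 78), (4, 47), (5, 62), (11, 49), (12, 79), (15, 49), (16, 10), (17, 56), (22, 63), (24, 56), (25, 41), (29, 20), (30, 62)])
READ a @v25: history=[(2, 19), (3, 68), (6, 55), (7, 48), (8, 49), (9, 10), (10, 64), (13, 32), (14, 41), (18, 20), (19, 41), (20, 3), (21, 33), (23, 76), (26, 1), (27, 61), (28, 32)] -> pick v23 -> 76
Read results in order: ['NONE', '78', '78', '78', '79', '55', '62', '76']
NONE count = 1

Answer: 1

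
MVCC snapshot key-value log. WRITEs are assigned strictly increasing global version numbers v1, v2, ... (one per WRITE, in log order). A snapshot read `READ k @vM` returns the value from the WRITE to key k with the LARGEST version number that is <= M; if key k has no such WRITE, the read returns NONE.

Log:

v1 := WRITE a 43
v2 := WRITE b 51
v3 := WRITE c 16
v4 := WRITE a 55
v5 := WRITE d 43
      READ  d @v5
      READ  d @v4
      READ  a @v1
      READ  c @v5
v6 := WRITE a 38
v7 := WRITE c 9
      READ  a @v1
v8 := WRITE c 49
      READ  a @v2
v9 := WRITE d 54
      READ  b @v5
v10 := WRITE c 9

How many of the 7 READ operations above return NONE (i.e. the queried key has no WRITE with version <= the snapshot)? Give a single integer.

Answer: 1

Derivation:
v1: WRITE a=43  (a history now [(1, 43)])
v2: WRITE b=51  (b history now [(2, 51)])
v3: WRITE c=16  (c history now [(3, 16)])
v4: WRITE a=55  (a history now [(1, 43), (4, 55)])
v5: WRITE d=43  (d history now [(5, 43)])
READ d @v5: history=[(5, 43)] -> pick v5 -> 43
READ d @v4: history=[(5, 43)] -> no version <= 4 -> NONE
READ a @v1: history=[(1, 43), (4, 55)] -> pick v1 -> 43
READ c @v5: history=[(3, 16)] -> pick v3 -> 16
v6: WRITE a=38  (a history now [(1, 43), (4, 55), (6, 38)])
v7: WRITE c=9  (c history now [(3, 16), (7, 9)])
READ a @v1: history=[(1, 43), (4, 55), (6, 38)] -> pick v1 -> 43
v8: WRITE c=49  (c history now [(3, 16), (7, 9), (8, 49)])
READ a @v2: history=[(1, 43), (4, 55), (6, 38)] -> pick v1 -> 43
v9: WRITE d=54  (d history now [(5, 43), (9, 54)])
READ b @v5: history=[(2, 51)] -> pick v2 -> 51
v10: WRITE c=9  (c history now [(3, 16), (7, 9), (8, 49), (10, 9)])
Read results in order: ['43', 'NONE', '43', '16', '43', '43', '51']
NONE count = 1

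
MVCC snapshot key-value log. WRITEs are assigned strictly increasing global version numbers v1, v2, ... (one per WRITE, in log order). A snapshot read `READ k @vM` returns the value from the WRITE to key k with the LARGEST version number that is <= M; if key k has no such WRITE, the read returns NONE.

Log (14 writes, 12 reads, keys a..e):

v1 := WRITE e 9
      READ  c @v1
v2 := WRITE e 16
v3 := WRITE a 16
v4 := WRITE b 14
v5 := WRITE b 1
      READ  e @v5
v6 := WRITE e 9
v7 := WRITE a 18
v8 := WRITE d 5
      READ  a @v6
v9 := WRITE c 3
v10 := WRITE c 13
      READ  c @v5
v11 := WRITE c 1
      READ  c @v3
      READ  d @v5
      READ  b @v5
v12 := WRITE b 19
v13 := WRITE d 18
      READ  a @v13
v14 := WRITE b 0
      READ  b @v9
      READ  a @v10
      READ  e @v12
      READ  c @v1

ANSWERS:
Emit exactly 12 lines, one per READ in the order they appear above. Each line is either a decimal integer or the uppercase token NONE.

v1: WRITE e=9  (e history now [(1, 9)])
READ c @v1: history=[] -> no version <= 1 -> NONE
v2: WRITE e=16  (e history now [(1, 9), (2, 16)])
v3: WRITE a=16  (a history now [(3, 16)])
v4: WRITE b=14  (b history now [(4, 14)])
v5: WRITE b=1  (b history now [(4, 14), (5, 1)])
READ e @v5: history=[(1, 9), (2, 16)] -> pick v2 -> 16
v6: WRITE e=9  (e history now [(1, 9), (2, 16), (6, 9)])
v7: WRITE a=18  (a history now [(3, 16), (7, 18)])
v8: WRITE d=5  (d history now [(8, 5)])
READ a @v6: history=[(3, 16), (7, 18)] -> pick v3 -> 16
v9: WRITE c=3  (c history now [(9, 3)])
v10: WRITE c=13  (c history now [(9, 3), (10, 13)])
READ c @v5: history=[(9, 3), (10, 13)] -> no version <= 5 -> NONE
v11: WRITE c=1  (c history now [(9, 3), (10, 13), (11, 1)])
READ c @v3: history=[(9, 3), (10, 13), (11, 1)] -> no version <= 3 -> NONE
READ d @v5: history=[(8, 5)] -> no version <= 5 -> NONE
READ b @v5: history=[(4, 14), (5, 1)] -> pick v5 -> 1
v12: WRITE b=19  (b history now [(4, 14), (5, 1), (12, 19)])
v13: WRITE d=18  (d history now [(8, 5), (13, 18)])
READ a @v13: history=[(3, 16), (7, 18)] -> pick v7 -> 18
v14: WRITE b=0  (b history now [(4, 14), (5, 1), (12, 19), (14, 0)])
READ b @v9: history=[(4, 14), (5, 1), (12, 19), (14, 0)] -> pick v5 -> 1
READ a @v10: history=[(3, 16), (7, 18)] -> pick v7 -> 18
READ e @v12: history=[(1, 9), (2, 16), (6, 9)] -> pick v6 -> 9
READ c @v1: history=[(9, 3), (10, 13), (11, 1)] -> no version <= 1 -> NONE

Answer: NONE
16
16
NONE
NONE
NONE
1
18
1
18
9
NONE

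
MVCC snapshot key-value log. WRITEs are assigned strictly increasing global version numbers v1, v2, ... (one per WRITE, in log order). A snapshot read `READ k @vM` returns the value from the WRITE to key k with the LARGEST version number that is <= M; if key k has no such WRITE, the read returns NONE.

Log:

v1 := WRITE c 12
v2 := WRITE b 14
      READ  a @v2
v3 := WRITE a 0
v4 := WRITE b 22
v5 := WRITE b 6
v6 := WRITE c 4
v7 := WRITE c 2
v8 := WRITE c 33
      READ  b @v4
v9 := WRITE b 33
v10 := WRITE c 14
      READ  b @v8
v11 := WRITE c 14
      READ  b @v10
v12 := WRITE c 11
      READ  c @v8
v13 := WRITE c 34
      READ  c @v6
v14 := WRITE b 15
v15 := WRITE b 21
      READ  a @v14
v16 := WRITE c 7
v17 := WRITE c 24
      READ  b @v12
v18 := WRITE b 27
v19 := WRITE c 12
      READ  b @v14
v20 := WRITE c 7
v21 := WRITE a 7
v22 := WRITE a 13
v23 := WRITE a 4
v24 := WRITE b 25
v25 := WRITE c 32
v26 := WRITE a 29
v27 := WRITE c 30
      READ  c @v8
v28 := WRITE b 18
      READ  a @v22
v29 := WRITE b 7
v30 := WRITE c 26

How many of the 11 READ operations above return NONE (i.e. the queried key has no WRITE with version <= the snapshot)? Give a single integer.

v1: WRITE c=12  (c history now [(1, 12)])
v2: WRITE b=14  (b history now [(2, 14)])
READ a @v2: history=[] -> no version <= 2 -> NONE
v3: WRITE a=0  (a history now [(3, 0)])
v4: WRITE b=22  (b history now [(2, 14), (4, 22)])
v5: WRITE b=6  (b history now [(2, 14), (4, 22), (5, 6)])
v6: WRITE c=4  (c history now [(1, 12), (6, 4)])
v7: WRITE c=2  (c history now [(1, 12), (6, 4), (7, 2)])
v8: WRITE c=33  (c history now [(1, 12), (6, 4), (7, 2), (8, 33)])
READ b @v4: history=[(2, 14), (4, 22), (5, 6)] -> pick v4 -> 22
v9: WRITE b=33  (b history now [(2, 14), (4, 22), (5, 6), (9, 33)])
v10: WRITE c=14  (c history now [(1, 12), (6, 4), (7, 2), (8, 33), (10, 14)])
READ b @v8: history=[(2, 14), (4, 22), (5, 6), (9, 33)] -> pick v5 -> 6
v11: WRITE c=14  (c history now [(1, 12), (6, 4), (7, 2), (8, 33), (10, 14), (11, 14)])
READ b @v10: history=[(2, 14), (4, 22), (5, 6), (9, 33)] -> pick v9 -> 33
v12: WRITE c=11  (c history now [(1, 12), (6, 4), (7, 2), (8, 33), (10, 14), (11, 14), (12, 11)])
READ c @v8: history=[(1, 12), (6, 4), (7, 2), (8, 33), (10, 14), (11, 14), (12, 11)] -> pick v8 -> 33
v13: WRITE c=34  (c history now [(1, 12), (6, 4), (7, 2), (8, 33), (10, 14), (11, 14), (12, 11), (13, 34)])
READ c @v6: history=[(1, 12), (6, 4), (7, 2), (8, 33), (10, 14), (11, 14), (12, 11), (13, 34)] -> pick v6 -> 4
v14: WRITE b=15  (b history now [(2, 14), (4, 22), (5, 6), (9, 33), (14, 15)])
v15: WRITE b=21  (b history now [(2, 14), (4, 22), (5, 6), (9, 33), (14, 15), (15, 21)])
READ a @v14: history=[(3, 0)] -> pick v3 -> 0
v16: WRITE c=7  (c history now [(1, 12), (6, 4), (7, 2), (8, 33), (10, 14), (11, 14), (12, 11), (13, 34), (16, 7)])
v17: WRITE c=24  (c history now [(1, 12), (6, 4), (7, 2), (8, 33), (10, 14), (11, 14), (12, 11), (13, 34), (16, 7), (17, 24)])
READ b @v12: history=[(2, 14), (4, 22), (5, 6), (9, 33), (14, 15), (15, 21)] -> pick v9 -> 33
v18: WRITE b=27  (b history now [(2, 14), (4, 22), (5, 6), (9, 33), (14, 15), (15, 21), (18, 27)])
v19: WRITE c=12  (c history now [(1, 12), (6, 4), (7, 2), (8, 33), (10, 14), (11, 14), (12, 11), (13, 34), (16, 7), (17, 24), (19, 12)])
READ b @v14: history=[(2, 14), (4, 22), (5, 6), (9, 33), (14, 15), (15, 21), (18, 27)] -> pick v14 -> 15
v20: WRITE c=7  (c history now [(1, 12), (6, 4), (7, 2), (8, 33), (10, 14), (11, 14), (12, 11), (13, 34), (16, 7), (17, 24), (19, 12), (20, 7)])
v21: WRITE a=7  (a history now [(3, 0), (21, 7)])
v22: WRITE a=13  (a history now [(3, 0), (21, 7), (22, 13)])
v23: WRITE a=4  (a history now [(3, 0), (21, 7), (22, 13), (23, 4)])
v24: WRITE b=25  (b history now [(2, 14), (4, 22), (5, 6), (9, 33), (14, 15), (15, 21), (18, 27), (24, 25)])
v25: WRITE c=32  (c history now [(1, 12), (6, 4), (7, 2), (8, 33), (10, 14), (11, 14), (12, 11), (13, 34), (16, 7), (17, 24), (19, 12), (20, 7), (25, 32)])
v26: WRITE a=29  (a history now [(3, 0), (21, 7), (22, 13), (23, 4), (26, 29)])
v27: WRITE c=30  (c history now [(1, 12), (6, 4), (7, 2), (8, 33), (10, 14), (11, 14), (12, 11), (13, 34), (16, 7), (17, 24), (19, 12), (20, 7), (25, 32), (27, 30)])
READ c @v8: history=[(1, 12), (6, 4), (7, 2), (8, 33), (10, 14), (11, 14), (12, 11), (13, 34), (16, 7), (17, 24), (19, 12), (20, 7), (25, 32), (27, 30)] -> pick v8 -> 33
v28: WRITE b=18  (b history now [(2, 14), (4, 22), (5, 6), (9, 33), (14, 15), (15, 21), (18, 27), (24, 25), (28, 18)])
READ a @v22: history=[(3, 0), (21, 7), (22, 13), (23, 4), (26, 29)] -> pick v22 -> 13
v29: WRITE b=7  (b history now [(2, 14), (4, 22), (5, 6), (9, 33), (14, 15), (15, 21), (18, 27), (24, 25), (28, 18), (29, 7)])
v30: WRITE c=26  (c history now [(1, 12), (6, 4), (7, 2), (8, 33), (10, 14), (11, 14), (12, 11), (13, 34), (16, 7), (17, 24), (19, 12), (20, 7), (25, 32), (27, 30), (30, 26)])
Read results in order: ['NONE', '22', '6', '33', '33', '4', '0', '33', '15', '33', '13']
NONE count = 1

Answer: 1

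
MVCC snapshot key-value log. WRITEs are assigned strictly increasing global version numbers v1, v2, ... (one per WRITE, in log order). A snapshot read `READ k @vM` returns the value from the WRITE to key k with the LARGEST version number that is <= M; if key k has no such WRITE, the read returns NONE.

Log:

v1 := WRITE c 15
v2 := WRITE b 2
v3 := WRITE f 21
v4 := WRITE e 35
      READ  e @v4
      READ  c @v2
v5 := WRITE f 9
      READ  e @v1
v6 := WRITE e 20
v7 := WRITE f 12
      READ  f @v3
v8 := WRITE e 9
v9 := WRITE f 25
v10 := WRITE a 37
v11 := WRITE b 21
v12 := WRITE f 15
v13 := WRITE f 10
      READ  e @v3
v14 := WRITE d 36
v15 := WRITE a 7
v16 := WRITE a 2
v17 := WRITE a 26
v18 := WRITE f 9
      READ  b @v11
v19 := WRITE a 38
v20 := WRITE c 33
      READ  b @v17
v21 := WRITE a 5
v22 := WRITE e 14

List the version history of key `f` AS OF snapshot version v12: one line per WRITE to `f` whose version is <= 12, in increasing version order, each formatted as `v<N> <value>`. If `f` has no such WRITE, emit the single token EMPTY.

Scan writes for key=f with version <= 12:
  v1 WRITE c 15 -> skip
  v2 WRITE b 2 -> skip
  v3 WRITE f 21 -> keep
  v4 WRITE e 35 -> skip
  v5 WRITE f 9 -> keep
  v6 WRITE e 20 -> skip
  v7 WRITE f 12 -> keep
  v8 WRITE e 9 -> skip
  v9 WRITE f 25 -> keep
  v10 WRITE a 37 -> skip
  v11 WRITE b 21 -> skip
  v12 WRITE f 15 -> keep
  v13 WRITE f 10 -> drop (> snap)
  v14 WRITE d 36 -> skip
  v15 WRITE a 7 -> skip
  v16 WRITE a 2 -> skip
  v17 WRITE a 26 -> skip
  v18 WRITE f 9 -> drop (> snap)
  v19 WRITE a 38 -> skip
  v20 WRITE c 33 -> skip
  v21 WRITE a 5 -> skip
  v22 WRITE e 14 -> skip
Collected: [(3, 21), (5, 9), (7, 12), (9, 25), (12, 15)]

Answer: v3 21
v5 9
v7 12
v9 25
v12 15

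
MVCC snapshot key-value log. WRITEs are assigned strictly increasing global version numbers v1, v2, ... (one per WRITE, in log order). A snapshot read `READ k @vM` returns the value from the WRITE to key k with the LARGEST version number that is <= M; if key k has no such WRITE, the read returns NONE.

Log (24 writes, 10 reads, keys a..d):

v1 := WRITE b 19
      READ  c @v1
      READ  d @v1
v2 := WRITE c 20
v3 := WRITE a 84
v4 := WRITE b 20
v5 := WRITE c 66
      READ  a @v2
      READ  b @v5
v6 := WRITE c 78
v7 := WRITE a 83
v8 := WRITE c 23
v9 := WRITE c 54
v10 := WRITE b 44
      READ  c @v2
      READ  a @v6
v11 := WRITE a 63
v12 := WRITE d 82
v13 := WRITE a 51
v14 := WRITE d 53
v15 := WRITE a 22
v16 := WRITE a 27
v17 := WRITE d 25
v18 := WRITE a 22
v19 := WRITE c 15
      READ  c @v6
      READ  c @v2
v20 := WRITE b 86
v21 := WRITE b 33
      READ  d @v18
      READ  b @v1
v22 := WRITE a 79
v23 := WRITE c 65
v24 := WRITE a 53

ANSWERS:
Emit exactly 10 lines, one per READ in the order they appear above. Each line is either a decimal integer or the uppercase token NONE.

v1: WRITE b=19  (b history now [(1, 19)])
READ c @v1: history=[] -> no version <= 1 -> NONE
READ d @v1: history=[] -> no version <= 1 -> NONE
v2: WRITE c=20  (c history now [(2, 20)])
v3: WRITE a=84  (a history now [(3, 84)])
v4: WRITE b=20  (b history now [(1, 19), (4, 20)])
v5: WRITE c=66  (c history now [(2, 20), (5, 66)])
READ a @v2: history=[(3, 84)] -> no version <= 2 -> NONE
READ b @v5: history=[(1, 19), (4, 20)] -> pick v4 -> 20
v6: WRITE c=78  (c history now [(2, 20), (5, 66), (6, 78)])
v7: WRITE a=83  (a history now [(3, 84), (7, 83)])
v8: WRITE c=23  (c history now [(2, 20), (5, 66), (6, 78), (8, 23)])
v9: WRITE c=54  (c history now [(2, 20), (5, 66), (6, 78), (8, 23), (9, 54)])
v10: WRITE b=44  (b history now [(1, 19), (4, 20), (10, 44)])
READ c @v2: history=[(2, 20), (5, 66), (6, 78), (8, 23), (9, 54)] -> pick v2 -> 20
READ a @v6: history=[(3, 84), (7, 83)] -> pick v3 -> 84
v11: WRITE a=63  (a history now [(3, 84), (7, 83), (11, 63)])
v12: WRITE d=82  (d history now [(12, 82)])
v13: WRITE a=51  (a history now [(3, 84), (7, 83), (11, 63), (13, 51)])
v14: WRITE d=53  (d history now [(12, 82), (14, 53)])
v15: WRITE a=22  (a history now [(3, 84), (7, 83), (11, 63), (13, 51), (15, 22)])
v16: WRITE a=27  (a history now [(3, 84), (7, 83), (11, 63), (13, 51), (15, 22), (16, 27)])
v17: WRITE d=25  (d history now [(12, 82), (14, 53), (17, 25)])
v18: WRITE a=22  (a history now [(3, 84), (7, 83), (11, 63), (13, 51), (15, 22), (16, 27), (18, 22)])
v19: WRITE c=15  (c history now [(2, 20), (5, 66), (6, 78), (8, 23), (9, 54), (19, 15)])
READ c @v6: history=[(2, 20), (5, 66), (6, 78), (8, 23), (9, 54), (19, 15)] -> pick v6 -> 78
READ c @v2: history=[(2, 20), (5, 66), (6, 78), (8, 23), (9, 54), (19, 15)] -> pick v2 -> 20
v20: WRITE b=86  (b history now [(1, 19), (4, 20), (10, 44), (20, 86)])
v21: WRITE b=33  (b history now [(1, 19), (4, 20), (10, 44), (20, 86), (21, 33)])
READ d @v18: history=[(12, 82), (14, 53), (17, 25)] -> pick v17 -> 25
READ b @v1: history=[(1, 19), (4, 20), (10, 44), (20, 86), (21, 33)] -> pick v1 -> 19
v22: WRITE a=79  (a history now [(3, 84), (7, 83), (11, 63), (13, 51), (15, 22), (16, 27), (18, 22), (22, 79)])
v23: WRITE c=65  (c history now [(2, 20), (5, 66), (6, 78), (8, 23), (9, 54), (19, 15), (23, 65)])
v24: WRITE a=53  (a history now [(3, 84), (7, 83), (11, 63), (13, 51), (15, 22), (16, 27), (18, 22), (22, 79), (24, 53)])

Answer: NONE
NONE
NONE
20
20
84
78
20
25
19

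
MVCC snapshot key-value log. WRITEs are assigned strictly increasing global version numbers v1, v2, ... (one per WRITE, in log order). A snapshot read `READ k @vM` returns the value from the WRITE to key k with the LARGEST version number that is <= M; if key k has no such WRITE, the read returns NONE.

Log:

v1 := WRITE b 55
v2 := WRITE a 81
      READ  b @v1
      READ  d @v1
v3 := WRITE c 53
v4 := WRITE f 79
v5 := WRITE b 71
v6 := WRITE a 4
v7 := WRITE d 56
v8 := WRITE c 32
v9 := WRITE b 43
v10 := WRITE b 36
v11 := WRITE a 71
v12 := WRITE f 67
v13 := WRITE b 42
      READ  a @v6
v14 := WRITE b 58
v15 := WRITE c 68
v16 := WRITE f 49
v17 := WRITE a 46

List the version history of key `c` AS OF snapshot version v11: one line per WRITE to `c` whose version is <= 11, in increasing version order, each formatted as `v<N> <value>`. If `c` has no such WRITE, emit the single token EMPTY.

Scan writes for key=c with version <= 11:
  v1 WRITE b 55 -> skip
  v2 WRITE a 81 -> skip
  v3 WRITE c 53 -> keep
  v4 WRITE f 79 -> skip
  v5 WRITE b 71 -> skip
  v6 WRITE a 4 -> skip
  v7 WRITE d 56 -> skip
  v8 WRITE c 32 -> keep
  v9 WRITE b 43 -> skip
  v10 WRITE b 36 -> skip
  v11 WRITE a 71 -> skip
  v12 WRITE f 67 -> skip
  v13 WRITE b 42 -> skip
  v14 WRITE b 58 -> skip
  v15 WRITE c 68 -> drop (> snap)
  v16 WRITE f 49 -> skip
  v17 WRITE a 46 -> skip
Collected: [(3, 53), (8, 32)]

Answer: v3 53
v8 32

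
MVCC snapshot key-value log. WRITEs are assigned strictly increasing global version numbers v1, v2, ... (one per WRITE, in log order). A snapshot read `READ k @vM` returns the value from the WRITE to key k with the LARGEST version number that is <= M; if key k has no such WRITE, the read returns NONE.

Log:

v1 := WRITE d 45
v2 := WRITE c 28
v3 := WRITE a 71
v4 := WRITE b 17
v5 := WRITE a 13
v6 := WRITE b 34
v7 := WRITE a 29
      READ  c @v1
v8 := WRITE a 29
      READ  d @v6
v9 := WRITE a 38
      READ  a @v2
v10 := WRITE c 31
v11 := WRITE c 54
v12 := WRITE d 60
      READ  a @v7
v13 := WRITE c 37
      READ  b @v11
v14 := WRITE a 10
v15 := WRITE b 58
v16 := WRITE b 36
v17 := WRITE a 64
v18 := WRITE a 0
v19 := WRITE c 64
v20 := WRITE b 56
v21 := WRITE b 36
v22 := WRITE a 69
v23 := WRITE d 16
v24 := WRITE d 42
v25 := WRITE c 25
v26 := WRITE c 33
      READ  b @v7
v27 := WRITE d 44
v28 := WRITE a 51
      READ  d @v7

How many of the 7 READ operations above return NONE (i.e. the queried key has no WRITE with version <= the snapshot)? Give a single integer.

Answer: 2

Derivation:
v1: WRITE d=45  (d history now [(1, 45)])
v2: WRITE c=28  (c history now [(2, 28)])
v3: WRITE a=71  (a history now [(3, 71)])
v4: WRITE b=17  (b history now [(4, 17)])
v5: WRITE a=13  (a history now [(3, 71), (5, 13)])
v6: WRITE b=34  (b history now [(4, 17), (6, 34)])
v7: WRITE a=29  (a history now [(3, 71), (5, 13), (7, 29)])
READ c @v1: history=[(2, 28)] -> no version <= 1 -> NONE
v8: WRITE a=29  (a history now [(3, 71), (5, 13), (7, 29), (8, 29)])
READ d @v6: history=[(1, 45)] -> pick v1 -> 45
v9: WRITE a=38  (a history now [(3, 71), (5, 13), (7, 29), (8, 29), (9, 38)])
READ a @v2: history=[(3, 71), (5, 13), (7, 29), (8, 29), (9, 38)] -> no version <= 2 -> NONE
v10: WRITE c=31  (c history now [(2, 28), (10, 31)])
v11: WRITE c=54  (c history now [(2, 28), (10, 31), (11, 54)])
v12: WRITE d=60  (d history now [(1, 45), (12, 60)])
READ a @v7: history=[(3, 71), (5, 13), (7, 29), (8, 29), (9, 38)] -> pick v7 -> 29
v13: WRITE c=37  (c history now [(2, 28), (10, 31), (11, 54), (13, 37)])
READ b @v11: history=[(4, 17), (6, 34)] -> pick v6 -> 34
v14: WRITE a=10  (a history now [(3, 71), (5, 13), (7, 29), (8, 29), (9, 38), (14, 10)])
v15: WRITE b=58  (b history now [(4, 17), (6, 34), (15, 58)])
v16: WRITE b=36  (b history now [(4, 17), (6, 34), (15, 58), (16, 36)])
v17: WRITE a=64  (a history now [(3, 71), (5, 13), (7, 29), (8, 29), (9, 38), (14, 10), (17, 64)])
v18: WRITE a=0  (a history now [(3, 71), (5, 13), (7, 29), (8, 29), (9, 38), (14, 10), (17, 64), (18, 0)])
v19: WRITE c=64  (c history now [(2, 28), (10, 31), (11, 54), (13, 37), (19, 64)])
v20: WRITE b=56  (b history now [(4, 17), (6, 34), (15, 58), (16, 36), (20, 56)])
v21: WRITE b=36  (b history now [(4, 17), (6, 34), (15, 58), (16, 36), (20, 56), (21, 36)])
v22: WRITE a=69  (a history now [(3, 71), (5, 13), (7, 29), (8, 29), (9, 38), (14, 10), (17, 64), (18, 0), (22, 69)])
v23: WRITE d=16  (d history now [(1, 45), (12, 60), (23, 16)])
v24: WRITE d=42  (d history now [(1, 45), (12, 60), (23, 16), (24, 42)])
v25: WRITE c=25  (c history now [(2, 28), (10, 31), (11, 54), (13, 37), (19, 64), (25, 25)])
v26: WRITE c=33  (c history now [(2, 28), (10, 31), (11, 54), (13, 37), (19, 64), (25, 25), (26, 33)])
READ b @v7: history=[(4, 17), (6, 34), (15, 58), (16, 36), (20, 56), (21, 36)] -> pick v6 -> 34
v27: WRITE d=44  (d history now [(1, 45), (12, 60), (23, 16), (24, 42), (27, 44)])
v28: WRITE a=51  (a history now [(3, 71), (5, 13), (7, 29), (8, 29), (9, 38), (14, 10), (17, 64), (18, 0), (22, 69), (28, 51)])
READ d @v7: history=[(1, 45), (12, 60), (23, 16), (24, 42), (27, 44)] -> pick v1 -> 45
Read results in order: ['NONE', '45', 'NONE', '29', '34', '34', '45']
NONE count = 2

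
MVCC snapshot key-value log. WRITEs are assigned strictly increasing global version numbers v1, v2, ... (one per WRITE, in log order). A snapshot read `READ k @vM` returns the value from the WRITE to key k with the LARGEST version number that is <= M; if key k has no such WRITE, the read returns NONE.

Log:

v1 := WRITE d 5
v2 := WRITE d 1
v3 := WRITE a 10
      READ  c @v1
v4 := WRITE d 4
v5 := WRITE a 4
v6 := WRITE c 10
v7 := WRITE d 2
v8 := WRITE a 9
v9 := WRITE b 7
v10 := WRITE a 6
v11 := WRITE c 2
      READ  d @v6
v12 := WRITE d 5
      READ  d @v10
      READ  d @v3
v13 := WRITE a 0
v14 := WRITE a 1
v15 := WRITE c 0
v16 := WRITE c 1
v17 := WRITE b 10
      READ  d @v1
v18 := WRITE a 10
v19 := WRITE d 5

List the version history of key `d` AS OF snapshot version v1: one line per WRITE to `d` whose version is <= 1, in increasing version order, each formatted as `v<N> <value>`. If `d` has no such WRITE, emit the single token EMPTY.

Scan writes for key=d with version <= 1:
  v1 WRITE d 5 -> keep
  v2 WRITE d 1 -> drop (> snap)
  v3 WRITE a 10 -> skip
  v4 WRITE d 4 -> drop (> snap)
  v5 WRITE a 4 -> skip
  v6 WRITE c 10 -> skip
  v7 WRITE d 2 -> drop (> snap)
  v8 WRITE a 9 -> skip
  v9 WRITE b 7 -> skip
  v10 WRITE a 6 -> skip
  v11 WRITE c 2 -> skip
  v12 WRITE d 5 -> drop (> snap)
  v13 WRITE a 0 -> skip
  v14 WRITE a 1 -> skip
  v15 WRITE c 0 -> skip
  v16 WRITE c 1 -> skip
  v17 WRITE b 10 -> skip
  v18 WRITE a 10 -> skip
  v19 WRITE d 5 -> drop (> snap)
Collected: [(1, 5)]

Answer: v1 5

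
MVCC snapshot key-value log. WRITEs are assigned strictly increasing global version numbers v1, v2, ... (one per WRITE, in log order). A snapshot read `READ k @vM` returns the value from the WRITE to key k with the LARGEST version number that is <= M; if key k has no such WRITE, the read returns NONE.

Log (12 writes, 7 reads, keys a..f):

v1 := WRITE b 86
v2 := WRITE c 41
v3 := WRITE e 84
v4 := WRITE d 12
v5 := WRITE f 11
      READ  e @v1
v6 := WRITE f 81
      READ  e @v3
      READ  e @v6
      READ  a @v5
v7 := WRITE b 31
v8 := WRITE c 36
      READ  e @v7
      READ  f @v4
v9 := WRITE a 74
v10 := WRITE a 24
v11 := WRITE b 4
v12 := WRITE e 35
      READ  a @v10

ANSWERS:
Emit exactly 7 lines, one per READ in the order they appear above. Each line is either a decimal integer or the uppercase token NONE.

Answer: NONE
84
84
NONE
84
NONE
24

Derivation:
v1: WRITE b=86  (b history now [(1, 86)])
v2: WRITE c=41  (c history now [(2, 41)])
v3: WRITE e=84  (e history now [(3, 84)])
v4: WRITE d=12  (d history now [(4, 12)])
v5: WRITE f=11  (f history now [(5, 11)])
READ e @v1: history=[(3, 84)] -> no version <= 1 -> NONE
v6: WRITE f=81  (f history now [(5, 11), (6, 81)])
READ e @v3: history=[(3, 84)] -> pick v3 -> 84
READ e @v6: history=[(3, 84)] -> pick v3 -> 84
READ a @v5: history=[] -> no version <= 5 -> NONE
v7: WRITE b=31  (b history now [(1, 86), (7, 31)])
v8: WRITE c=36  (c history now [(2, 41), (8, 36)])
READ e @v7: history=[(3, 84)] -> pick v3 -> 84
READ f @v4: history=[(5, 11), (6, 81)] -> no version <= 4 -> NONE
v9: WRITE a=74  (a history now [(9, 74)])
v10: WRITE a=24  (a history now [(9, 74), (10, 24)])
v11: WRITE b=4  (b history now [(1, 86), (7, 31), (11, 4)])
v12: WRITE e=35  (e history now [(3, 84), (12, 35)])
READ a @v10: history=[(9, 74), (10, 24)] -> pick v10 -> 24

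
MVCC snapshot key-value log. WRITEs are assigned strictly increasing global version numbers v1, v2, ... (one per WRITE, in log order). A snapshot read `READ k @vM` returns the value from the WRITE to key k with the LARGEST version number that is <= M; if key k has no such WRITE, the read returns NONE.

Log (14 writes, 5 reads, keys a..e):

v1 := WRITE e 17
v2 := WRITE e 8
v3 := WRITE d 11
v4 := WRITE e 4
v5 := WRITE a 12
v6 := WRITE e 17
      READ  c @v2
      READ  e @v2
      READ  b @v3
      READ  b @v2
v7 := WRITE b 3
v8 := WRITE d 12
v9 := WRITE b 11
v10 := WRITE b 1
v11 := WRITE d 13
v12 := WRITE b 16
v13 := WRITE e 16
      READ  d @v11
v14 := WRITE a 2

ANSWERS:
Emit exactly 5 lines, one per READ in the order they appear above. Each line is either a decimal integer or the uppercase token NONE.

v1: WRITE e=17  (e history now [(1, 17)])
v2: WRITE e=8  (e history now [(1, 17), (2, 8)])
v3: WRITE d=11  (d history now [(3, 11)])
v4: WRITE e=4  (e history now [(1, 17), (2, 8), (4, 4)])
v5: WRITE a=12  (a history now [(5, 12)])
v6: WRITE e=17  (e history now [(1, 17), (2, 8), (4, 4), (6, 17)])
READ c @v2: history=[] -> no version <= 2 -> NONE
READ e @v2: history=[(1, 17), (2, 8), (4, 4), (6, 17)] -> pick v2 -> 8
READ b @v3: history=[] -> no version <= 3 -> NONE
READ b @v2: history=[] -> no version <= 2 -> NONE
v7: WRITE b=3  (b history now [(7, 3)])
v8: WRITE d=12  (d history now [(3, 11), (8, 12)])
v9: WRITE b=11  (b history now [(7, 3), (9, 11)])
v10: WRITE b=1  (b history now [(7, 3), (9, 11), (10, 1)])
v11: WRITE d=13  (d history now [(3, 11), (8, 12), (11, 13)])
v12: WRITE b=16  (b history now [(7, 3), (9, 11), (10, 1), (12, 16)])
v13: WRITE e=16  (e history now [(1, 17), (2, 8), (4, 4), (6, 17), (13, 16)])
READ d @v11: history=[(3, 11), (8, 12), (11, 13)] -> pick v11 -> 13
v14: WRITE a=2  (a history now [(5, 12), (14, 2)])

Answer: NONE
8
NONE
NONE
13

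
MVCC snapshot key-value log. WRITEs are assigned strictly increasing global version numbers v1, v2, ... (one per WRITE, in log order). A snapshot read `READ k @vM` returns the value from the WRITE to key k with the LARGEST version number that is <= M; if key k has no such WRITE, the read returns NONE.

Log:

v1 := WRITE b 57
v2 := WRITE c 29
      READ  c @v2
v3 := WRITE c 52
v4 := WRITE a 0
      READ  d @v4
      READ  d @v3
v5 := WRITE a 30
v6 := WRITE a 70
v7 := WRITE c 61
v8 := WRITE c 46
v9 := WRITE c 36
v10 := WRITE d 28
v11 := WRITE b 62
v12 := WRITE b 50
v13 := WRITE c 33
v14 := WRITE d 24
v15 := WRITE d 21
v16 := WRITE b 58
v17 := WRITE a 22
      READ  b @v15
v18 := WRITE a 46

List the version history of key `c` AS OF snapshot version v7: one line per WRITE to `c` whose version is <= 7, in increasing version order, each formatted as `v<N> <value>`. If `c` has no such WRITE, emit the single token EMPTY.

Scan writes for key=c with version <= 7:
  v1 WRITE b 57 -> skip
  v2 WRITE c 29 -> keep
  v3 WRITE c 52 -> keep
  v4 WRITE a 0 -> skip
  v5 WRITE a 30 -> skip
  v6 WRITE a 70 -> skip
  v7 WRITE c 61 -> keep
  v8 WRITE c 46 -> drop (> snap)
  v9 WRITE c 36 -> drop (> snap)
  v10 WRITE d 28 -> skip
  v11 WRITE b 62 -> skip
  v12 WRITE b 50 -> skip
  v13 WRITE c 33 -> drop (> snap)
  v14 WRITE d 24 -> skip
  v15 WRITE d 21 -> skip
  v16 WRITE b 58 -> skip
  v17 WRITE a 22 -> skip
  v18 WRITE a 46 -> skip
Collected: [(2, 29), (3, 52), (7, 61)]

Answer: v2 29
v3 52
v7 61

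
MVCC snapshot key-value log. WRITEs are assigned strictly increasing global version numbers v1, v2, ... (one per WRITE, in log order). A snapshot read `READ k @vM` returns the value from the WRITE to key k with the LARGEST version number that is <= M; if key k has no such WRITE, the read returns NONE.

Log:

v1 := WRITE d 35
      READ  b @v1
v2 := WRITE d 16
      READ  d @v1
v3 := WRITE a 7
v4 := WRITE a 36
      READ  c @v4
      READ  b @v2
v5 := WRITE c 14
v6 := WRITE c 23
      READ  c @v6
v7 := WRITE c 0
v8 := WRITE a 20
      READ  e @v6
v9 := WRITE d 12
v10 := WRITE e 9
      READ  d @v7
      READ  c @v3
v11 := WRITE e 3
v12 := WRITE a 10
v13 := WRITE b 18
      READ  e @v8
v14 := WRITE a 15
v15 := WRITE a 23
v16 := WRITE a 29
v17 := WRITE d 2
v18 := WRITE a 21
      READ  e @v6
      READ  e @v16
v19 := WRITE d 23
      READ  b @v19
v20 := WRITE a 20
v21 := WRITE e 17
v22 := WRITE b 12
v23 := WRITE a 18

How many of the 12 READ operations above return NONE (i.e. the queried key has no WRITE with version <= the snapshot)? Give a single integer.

Answer: 7

Derivation:
v1: WRITE d=35  (d history now [(1, 35)])
READ b @v1: history=[] -> no version <= 1 -> NONE
v2: WRITE d=16  (d history now [(1, 35), (2, 16)])
READ d @v1: history=[(1, 35), (2, 16)] -> pick v1 -> 35
v3: WRITE a=7  (a history now [(3, 7)])
v4: WRITE a=36  (a history now [(3, 7), (4, 36)])
READ c @v4: history=[] -> no version <= 4 -> NONE
READ b @v2: history=[] -> no version <= 2 -> NONE
v5: WRITE c=14  (c history now [(5, 14)])
v6: WRITE c=23  (c history now [(5, 14), (6, 23)])
READ c @v6: history=[(5, 14), (6, 23)] -> pick v6 -> 23
v7: WRITE c=0  (c history now [(5, 14), (6, 23), (7, 0)])
v8: WRITE a=20  (a history now [(3, 7), (4, 36), (8, 20)])
READ e @v6: history=[] -> no version <= 6 -> NONE
v9: WRITE d=12  (d history now [(1, 35), (2, 16), (9, 12)])
v10: WRITE e=9  (e history now [(10, 9)])
READ d @v7: history=[(1, 35), (2, 16), (9, 12)] -> pick v2 -> 16
READ c @v3: history=[(5, 14), (6, 23), (7, 0)] -> no version <= 3 -> NONE
v11: WRITE e=3  (e history now [(10, 9), (11, 3)])
v12: WRITE a=10  (a history now [(3, 7), (4, 36), (8, 20), (12, 10)])
v13: WRITE b=18  (b history now [(13, 18)])
READ e @v8: history=[(10, 9), (11, 3)] -> no version <= 8 -> NONE
v14: WRITE a=15  (a history now [(3, 7), (4, 36), (8, 20), (12, 10), (14, 15)])
v15: WRITE a=23  (a history now [(3, 7), (4, 36), (8, 20), (12, 10), (14, 15), (15, 23)])
v16: WRITE a=29  (a history now [(3, 7), (4, 36), (8, 20), (12, 10), (14, 15), (15, 23), (16, 29)])
v17: WRITE d=2  (d history now [(1, 35), (2, 16), (9, 12), (17, 2)])
v18: WRITE a=21  (a history now [(3, 7), (4, 36), (8, 20), (12, 10), (14, 15), (15, 23), (16, 29), (18, 21)])
READ e @v6: history=[(10, 9), (11, 3)] -> no version <= 6 -> NONE
READ e @v16: history=[(10, 9), (11, 3)] -> pick v11 -> 3
v19: WRITE d=23  (d history now [(1, 35), (2, 16), (9, 12), (17, 2), (19, 23)])
READ b @v19: history=[(13, 18)] -> pick v13 -> 18
v20: WRITE a=20  (a history now [(3, 7), (4, 36), (8, 20), (12, 10), (14, 15), (15, 23), (16, 29), (18, 21), (20, 20)])
v21: WRITE e=17  (e history now [(10, 9), (11, 3), (21, 17)])
v22: WRITE b=12  (b history now [(13, 18), (22, 12)])
v23: WRITE a=18  (a history now [(3, 7), (4, 36), (8, 20), (12, 10), (14, 15), (15, 23), (16, 29), (18, 21), (20, 20), (23, 18)])
Read results in order: ['NONE', '35', 'NONE', 'NONE', '23', 'NONE', '16', 'NONE', 'NONE', 'NONE', '3', '18']
NONE count = 7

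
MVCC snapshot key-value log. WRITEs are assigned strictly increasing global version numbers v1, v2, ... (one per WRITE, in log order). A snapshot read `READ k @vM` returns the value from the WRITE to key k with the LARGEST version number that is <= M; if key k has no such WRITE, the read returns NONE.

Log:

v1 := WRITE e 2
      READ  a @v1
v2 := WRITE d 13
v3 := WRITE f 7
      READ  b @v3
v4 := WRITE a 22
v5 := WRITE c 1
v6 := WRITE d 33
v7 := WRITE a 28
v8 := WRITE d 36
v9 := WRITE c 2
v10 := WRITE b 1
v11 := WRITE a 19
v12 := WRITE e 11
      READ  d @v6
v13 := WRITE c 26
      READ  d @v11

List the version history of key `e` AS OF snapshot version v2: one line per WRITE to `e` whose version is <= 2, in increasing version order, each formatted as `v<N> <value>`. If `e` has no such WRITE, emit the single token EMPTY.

Answer: v1 2

Derivation:
Scan writes for key=e with version <= 2:
  v1 WRITE e 2 -> keep
  v2 WRITE d 13 -> skip
  v3 WRITE f 7 -> skip
  v4 WRITE a 22 -> skip
  v5 WRITE c 1 -> skip
  v6 WRITE d 33 -> skip
  v7 WRITE a 28 -> skip
  v8 WRITE d 36 -> skip
  v9 WRITE c 2 -> skip
  v10 WRITE b 1 -> skip
  v11 WRITE a 19 -> skip
  v12 WRITE e 11 -> drop (> snap)
  v13 WRITE c 26 -> skip
Collected: [(1, 2)]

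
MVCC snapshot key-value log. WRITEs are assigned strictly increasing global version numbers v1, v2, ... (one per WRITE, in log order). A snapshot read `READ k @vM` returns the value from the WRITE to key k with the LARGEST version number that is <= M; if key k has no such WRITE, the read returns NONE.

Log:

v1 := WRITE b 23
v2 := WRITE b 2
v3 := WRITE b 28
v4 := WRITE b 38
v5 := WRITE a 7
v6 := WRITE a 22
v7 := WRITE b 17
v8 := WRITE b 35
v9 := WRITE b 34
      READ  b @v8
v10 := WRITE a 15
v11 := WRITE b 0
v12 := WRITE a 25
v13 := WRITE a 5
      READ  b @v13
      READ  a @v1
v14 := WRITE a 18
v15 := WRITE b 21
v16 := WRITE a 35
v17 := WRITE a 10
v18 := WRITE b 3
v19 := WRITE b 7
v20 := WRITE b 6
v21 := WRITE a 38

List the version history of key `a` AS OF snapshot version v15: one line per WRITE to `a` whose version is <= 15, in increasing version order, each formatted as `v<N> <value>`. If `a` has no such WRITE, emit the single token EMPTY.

Scan writes for key=a with version <= 15:
  v1 WRITE b 23 -> skip
  v2 WRITE b 2 -> skip
  v3 WRITE b 28 -> skip
  v4 WRITE b 38 -> skip
  v5 WRITE a 7 -> keep
  v6 WRITE a 22 -> keep
  v7 WRITE b 17 -> skip
  v8 WRITE b 35 -> skip
  v9 WRITE b 34 -> skip
  v10 WRITE a 15 -> keep
  v11 WRITE b 0 -> skip
  v12 WRITE a 25 -> keep
  v13 WRITE a 5 -> keep
  v14 WRITE a 18 -> keep
  v15 WRITE b 21 -> skip
  v16 WRITE a 35 -> drop (> snap)
  v17 WRITE a 10 -> drop (> snap)
  v18 WRITE b 3 -> skip
  v19 WRITE b 7 -> skip
  v20 WRITE b 6 -> skip
  v21 WRITE a 38 -> drop (> snap)
Collected: [(5, 7), (6, 22), (10, 15), (12, 25), (13, 5), (14, 18)]

Answer: v5 7
v6 22
v10 15
v12 25
v13 5
v14 18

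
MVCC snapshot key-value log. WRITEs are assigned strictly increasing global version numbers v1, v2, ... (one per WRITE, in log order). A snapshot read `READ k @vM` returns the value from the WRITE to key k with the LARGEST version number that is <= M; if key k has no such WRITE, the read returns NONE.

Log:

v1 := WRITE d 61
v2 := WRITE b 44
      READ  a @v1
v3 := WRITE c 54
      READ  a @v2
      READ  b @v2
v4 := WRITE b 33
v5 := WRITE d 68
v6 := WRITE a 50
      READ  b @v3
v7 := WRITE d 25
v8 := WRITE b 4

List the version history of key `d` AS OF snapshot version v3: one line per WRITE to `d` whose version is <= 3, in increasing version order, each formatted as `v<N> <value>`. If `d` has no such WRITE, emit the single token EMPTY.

Answer: v1 61

Derivation:
Scan writes for key=d with version <= 3:
  v1 WRITE d 61 -> keep
  v2 WRITE b 44 -> skip
  v3 WRITE c 54 -> skip
  v4 WRITE b 33 -> skip
  v5 WRITE d 68 -> drop (> snap)
  v6 WRITE a 50 -> skip
  v7 WRITE d 25 -> drop (> snap)
  v8 WRITE b 4 -> skip
Collected: [(1, 61)]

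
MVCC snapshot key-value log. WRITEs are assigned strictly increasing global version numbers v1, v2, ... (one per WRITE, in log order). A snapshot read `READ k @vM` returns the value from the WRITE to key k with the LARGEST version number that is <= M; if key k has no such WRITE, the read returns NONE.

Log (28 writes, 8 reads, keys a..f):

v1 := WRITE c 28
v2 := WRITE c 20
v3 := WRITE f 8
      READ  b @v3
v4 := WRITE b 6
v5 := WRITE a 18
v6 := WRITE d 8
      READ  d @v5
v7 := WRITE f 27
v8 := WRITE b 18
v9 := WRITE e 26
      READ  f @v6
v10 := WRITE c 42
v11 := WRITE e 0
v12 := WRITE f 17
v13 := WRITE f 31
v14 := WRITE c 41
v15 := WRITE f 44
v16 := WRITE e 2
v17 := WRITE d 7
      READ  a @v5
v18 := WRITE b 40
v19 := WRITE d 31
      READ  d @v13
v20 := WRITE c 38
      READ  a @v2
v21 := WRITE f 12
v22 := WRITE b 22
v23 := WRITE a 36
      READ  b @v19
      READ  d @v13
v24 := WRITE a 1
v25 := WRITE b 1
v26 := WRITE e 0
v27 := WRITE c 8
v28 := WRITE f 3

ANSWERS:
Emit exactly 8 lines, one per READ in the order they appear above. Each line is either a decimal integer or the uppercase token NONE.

Answer: NONE
NONE
8
18
8
NONE
40
8

Derivation:
v1: WRITE c=28  (c history now [(1, 28)])
v2: WRITE c=20  (c history now [(1, 28), (2, 20)])
v3: WRITE f=8  (f history now [(3, 8)])
READ b @v3: history=[] -> no version <= 3 -> NONE
v4: WRITE b=6  (b history now [(4, 6)])
v5: WRITE a=18  (a history now [(5, 18)])
v6: WRITE d=8  (d history now [(6, 8)])
READ d @v5: history=[(6, 8)] -> no version <= 5 -> NONE
v7: WRITE f=27  (f history now [(3, 8), (7, 27)])
v8: WRITE b=18  (b history now [(4, 6), (8, 18)])
v9: WRITE e=26  (e history now [(9, 26)])
READ f @v6: history=[(3, 8), (7, 27)] -> pick v3 -> 8
v10: WRITE c=42  (c history now [(1, 28), (2, 20), (10, 42)])
v11: WRITE e=0  (e history now [(9, 26), (11, 0)])
v12: WRITE f=17  (f history now [(3, 8), (7, 27), (12, 17)])
v13: WRITE f=31  (f history now [(3, 8), (7, 27), (12, 17), (13, 31)])
v14: WRITE c=41  (c history now [(1, 28), (2, 20), (10, 42), (14, 41)])
v15: WRITE f=44  (f history now [(3, 8), (7, 27), (12, 17), (13, 31), (15, 44)])
v16: WRITE e=2  (e history now [(9, 26), (11, 0), (16, 2)])
v17: WRITE d=7  (d history now [(6, 8), (17, 7)])
READ a @v5: history=[(5, 18)] -> pick v5 -> 18
v18: WRITE b=40  (b history now [(4, 6), (8, 18), (18, 40)])
v19: WRITE d=31  (d history now [(6, 8), (17, 7), (19, 31)])
READ d @v13: history=[(6, 8), (17, 7), (19, 31)] -> pick v6 -> 8
v20: WRITE c=38  (c history now [(1, 28), (2, 20), (10, 42), (14, 41), (20, 38)])
READ a @v2: history=[(5, 18)] -> no version <= 2 -> NONE
v21: WRITE f=12  (f history now [(3, 8), (7, 27), (12, 17), (13, 31), (15, 44), (21, 12)])
v22: WRITE b=22  (b history now [(4, 6), (8, 18), (18, 40), (22, 22)])
v23: WRITE a=36  (a history now [(5, 18), (23, 36)])
READ b @v19: history=[(4, 6), (8, 18), (18, 40), (22, 22)] -> pick v18 -> 40
READ d @v13: history=[(6, 8), (17, 7), (19, 31)] -> pick v6 -> 8
v24: WRITE a=1  (a history now [(5, 18), (23, 36), (24, 1)])
v25: WRITE b=1  (b history now [(4, 6), (8, 18), (18, 40), (22, 22), (25, 1)])
v26: WRITE e=0  (e history now [(9, 26), (11, 0), (16, 2), (26, 0)])
v27: WRITE c=8  (c history now [(1, 28), (2, 20), (10, 42), (14, 41), (20, 38), (27, 8)])
v28: WRITE f=3  (f history now [(3, 8), (7, 27), (12, 17), (13, 31), (15, 44), (21, 12), (28, 3)])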